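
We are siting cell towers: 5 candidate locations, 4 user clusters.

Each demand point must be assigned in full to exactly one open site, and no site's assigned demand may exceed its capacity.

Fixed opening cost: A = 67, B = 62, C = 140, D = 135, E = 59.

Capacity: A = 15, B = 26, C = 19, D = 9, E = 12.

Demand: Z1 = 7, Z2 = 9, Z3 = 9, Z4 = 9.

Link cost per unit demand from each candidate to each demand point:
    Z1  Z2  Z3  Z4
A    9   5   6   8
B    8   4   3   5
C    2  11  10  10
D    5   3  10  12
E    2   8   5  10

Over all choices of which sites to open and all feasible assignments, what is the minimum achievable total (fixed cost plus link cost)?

302

Open {A, B}; cheapest assignment that respects the capacities:
  A (cap 15, load 9): Z2 — cost 9×5 = 45
  B (cap 26, load 25): Z1, Z3, Z4 — cost 7×8 + 9×3 + 9×5 = 128
  Shipping 173, fixed 129 → total 302.
  Any other capacity-feasible assignment to {A, B} ships for at least 173.
Compare {B, E}: its best feasible assignment gives total 303.
Compare {A, B, E}: its best feasible assignment gives total 319.
Every other set of open sites that can feasibly serve all demand totals ≥ 303 even under its best assignment. Minimum: 302.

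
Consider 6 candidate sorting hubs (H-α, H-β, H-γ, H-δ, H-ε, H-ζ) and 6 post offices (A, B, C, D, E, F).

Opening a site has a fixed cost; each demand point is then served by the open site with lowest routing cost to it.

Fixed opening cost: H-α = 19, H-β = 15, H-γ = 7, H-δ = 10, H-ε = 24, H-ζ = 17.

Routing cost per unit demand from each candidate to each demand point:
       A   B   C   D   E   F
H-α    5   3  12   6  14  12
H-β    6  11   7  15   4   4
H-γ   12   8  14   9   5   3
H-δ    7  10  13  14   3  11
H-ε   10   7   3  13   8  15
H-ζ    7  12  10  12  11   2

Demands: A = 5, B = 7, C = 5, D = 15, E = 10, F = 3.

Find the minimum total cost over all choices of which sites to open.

250

Open {H-α, H-γ, H-δ, H-ε}: assign each demand point to its cheapest open site.
  A→H-α 5×5=25, B→H-α 7×3=21, C→H-ε 5×3=15, D→H-α 15×6=90, E→H-δ 10×3=30, F→H-γ 3×3=9
  routing cost 190, fixed 60 → total 250.
Compare {H-α, H-β}: routing cost 223 + fixed 34 = 257.
Compare {H-α, H-β, H-δ}: routing cost 213 + fixed 44 = 257.
Compare {H-α, H-δ, H-ε, H-ζ}: routing cost 187 + fixed 70 = 257.
All other subsets cost ≥ 257. Minimum total cost: 250.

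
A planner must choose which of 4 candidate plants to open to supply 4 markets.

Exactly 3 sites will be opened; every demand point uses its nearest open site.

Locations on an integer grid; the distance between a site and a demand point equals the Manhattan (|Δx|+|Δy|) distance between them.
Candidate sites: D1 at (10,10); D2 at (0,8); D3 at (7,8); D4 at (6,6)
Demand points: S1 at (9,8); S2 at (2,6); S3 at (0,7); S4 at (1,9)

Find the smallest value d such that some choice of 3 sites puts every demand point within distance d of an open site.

4

Open {D1, D2, D3}.
  Farthest demand point is S2 at distance 4 (to D2); all others are ≤ 4.
With {D1, D2, D4} the worst case is 4.
With {D2, D3, D4} the worst case is 4.
No size-3 selection achieves below 4.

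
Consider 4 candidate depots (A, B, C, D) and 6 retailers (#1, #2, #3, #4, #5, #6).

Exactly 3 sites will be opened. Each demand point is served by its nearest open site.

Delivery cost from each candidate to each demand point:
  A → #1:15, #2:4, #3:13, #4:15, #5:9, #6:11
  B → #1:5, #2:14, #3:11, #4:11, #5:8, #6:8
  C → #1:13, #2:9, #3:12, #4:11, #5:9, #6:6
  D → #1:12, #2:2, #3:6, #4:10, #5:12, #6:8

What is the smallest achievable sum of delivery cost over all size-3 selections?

Open {B, C, D}.
  #1→B 5, #2→D 2, #3→D 6, #4→D 10, #5→B 8, #6→C 6  ⇒ total 37.
Compare {A, B, D}: total 39.
Compare {A, B, C}: total 45.
No size-3 selection does better; minimum is 37.

37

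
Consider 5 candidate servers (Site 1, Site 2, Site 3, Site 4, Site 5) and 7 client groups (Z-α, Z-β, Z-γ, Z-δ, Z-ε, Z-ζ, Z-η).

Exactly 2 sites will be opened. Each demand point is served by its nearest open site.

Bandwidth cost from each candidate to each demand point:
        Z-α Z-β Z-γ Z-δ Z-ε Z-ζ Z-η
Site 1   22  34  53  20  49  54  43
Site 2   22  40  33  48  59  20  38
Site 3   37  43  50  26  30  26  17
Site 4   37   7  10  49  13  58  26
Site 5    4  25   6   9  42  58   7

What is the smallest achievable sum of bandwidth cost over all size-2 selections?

Open {Site 4, Site 5}.
  Z-α→Site 5 4, Z-β→Site 4 7, Z-γ→Site 5 6, Z-δ→Site 5 9, Z-ε→Site 4 13, Z-ζ→Site 4 58, Z-η→Site 5 7  ⇒ total 104.
Compare {Site 3, Site 5}: total 107.
Compare {Site 2, Site 5}: total 113.
No size-2 selection does better; minimum is 104.

104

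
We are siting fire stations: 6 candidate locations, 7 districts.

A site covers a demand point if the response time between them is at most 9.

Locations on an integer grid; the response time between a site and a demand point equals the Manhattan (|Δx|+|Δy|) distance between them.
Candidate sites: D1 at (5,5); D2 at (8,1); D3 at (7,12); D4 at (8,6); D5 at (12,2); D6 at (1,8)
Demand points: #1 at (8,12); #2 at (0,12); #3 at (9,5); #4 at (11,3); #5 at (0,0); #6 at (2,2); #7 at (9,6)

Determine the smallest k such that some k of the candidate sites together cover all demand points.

Coverage sets (demand points within 9 of each site):
  D1: {#3, #4, #6, #7}
  D2: {#3, #4, #5, #6, #7}
  D3: {#1, #2, #3, #7}
  D4: {#1, #3, #4, #7}
  D5: {#3, #4, #7}
  D6: {#2, #5, #6}
No single site covers all 7 demand points.
But {D2, D3} covers everything, so the minimum is 2.

2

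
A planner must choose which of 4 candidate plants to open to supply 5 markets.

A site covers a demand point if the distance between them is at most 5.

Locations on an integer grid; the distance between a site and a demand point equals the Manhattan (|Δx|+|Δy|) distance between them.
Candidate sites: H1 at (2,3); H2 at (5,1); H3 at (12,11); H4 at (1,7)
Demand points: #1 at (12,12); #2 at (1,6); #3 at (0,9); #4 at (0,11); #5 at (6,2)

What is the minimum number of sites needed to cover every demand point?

3

Coverage sets (demand points within 5 of each site):
  H1: {#2, #5}
  H2: {#5}
  H3: {#1}
  H4: {#2, #3, #4}
No 2 sites suffice: every size-2 union leaves at least one demand point uncovered.
But {H1, H3, H4} covers everything, so the minimum is 3.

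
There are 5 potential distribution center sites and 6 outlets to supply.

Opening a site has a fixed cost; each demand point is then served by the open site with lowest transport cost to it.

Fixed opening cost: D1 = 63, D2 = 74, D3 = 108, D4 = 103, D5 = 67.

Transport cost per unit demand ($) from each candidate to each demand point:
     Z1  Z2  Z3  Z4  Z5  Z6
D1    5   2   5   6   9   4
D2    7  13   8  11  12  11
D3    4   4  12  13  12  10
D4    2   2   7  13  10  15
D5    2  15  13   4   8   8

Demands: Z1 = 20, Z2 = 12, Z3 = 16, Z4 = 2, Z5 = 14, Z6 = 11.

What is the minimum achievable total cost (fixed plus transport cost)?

438

Open {D1, D5}: assign each demand point to its cheapest open site.
  Z1→D5 20×2=40, Z2→D1 12×2=24, Z3→D1 16×5=80, Z4→D5 2×4=8, Z5→D5 14×8=112, Z6→D1 11×4=44
  transport cost 308, fixed 130 → total 438.
Compare {D1}: transport cost 386 + fixed 63 = 449.
Compare {D1, D4}: transport cost 326 + fixed 166 = 492.
Compare {D1, D2, D5}: transport cost 308 + fixed 204 = 512.
All other subsets cost ≥ 449. Minimum total cost: 438.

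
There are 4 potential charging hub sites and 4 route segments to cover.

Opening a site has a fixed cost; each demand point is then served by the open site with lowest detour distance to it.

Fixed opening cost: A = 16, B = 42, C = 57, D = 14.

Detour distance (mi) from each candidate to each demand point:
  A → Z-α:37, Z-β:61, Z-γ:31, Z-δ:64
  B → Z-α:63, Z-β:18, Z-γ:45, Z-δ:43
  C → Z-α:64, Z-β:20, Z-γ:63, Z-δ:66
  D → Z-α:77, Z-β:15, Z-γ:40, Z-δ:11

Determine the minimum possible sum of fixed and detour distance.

Open {A, D}: assign each demand point to its cheapest open site.
  Z-α→A 37, Z-β→D 15, Z-γ→A 31, Z-δ→D 11
  detour distance 94, fixed 30 → total 124.
Compare {D}: detour distance 143 + fixed 14 = 157.
Compare {A, B, D}: detour distance 94 + fixed 72 = 166.
Compare {A, C, D}: detour distance 94 + fixed 87 = 181.
All other subsets cost ≥ 157. Minimum total cost: 124.

124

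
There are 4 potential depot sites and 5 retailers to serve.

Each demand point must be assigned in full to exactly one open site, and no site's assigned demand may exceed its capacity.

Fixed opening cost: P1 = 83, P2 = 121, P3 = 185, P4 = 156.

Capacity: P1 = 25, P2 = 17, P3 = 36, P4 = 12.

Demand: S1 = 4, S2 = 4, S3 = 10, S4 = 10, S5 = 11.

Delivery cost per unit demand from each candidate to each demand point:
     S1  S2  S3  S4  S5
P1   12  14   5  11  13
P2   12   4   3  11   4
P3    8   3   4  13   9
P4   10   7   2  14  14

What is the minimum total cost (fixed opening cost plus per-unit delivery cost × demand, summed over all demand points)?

472

Open {P1, P2}; cheapest assignment that respects the capacities:
  P1 (cap 25, load 24): S1, S3, S4 — cost 4×12 + 10×5 + 10×11 = 208
  P2 (cap 17, load 15): S2, S5 — cost 4×4 + 11×4 = 60
  Shipping 268, fixed 204 → total 472.
  Any other capacity-feasible assignment to {P1, P2} ships for at least 268.
Compare {P1, P3}: its best feasible assignment gives total 561.
Compare {P2, P3}: its best feasible assignment gives total 564.
Every other set of open sites that can feasibly serve all demand totals ≥ 561 even under its best assignment. Minimum: 472.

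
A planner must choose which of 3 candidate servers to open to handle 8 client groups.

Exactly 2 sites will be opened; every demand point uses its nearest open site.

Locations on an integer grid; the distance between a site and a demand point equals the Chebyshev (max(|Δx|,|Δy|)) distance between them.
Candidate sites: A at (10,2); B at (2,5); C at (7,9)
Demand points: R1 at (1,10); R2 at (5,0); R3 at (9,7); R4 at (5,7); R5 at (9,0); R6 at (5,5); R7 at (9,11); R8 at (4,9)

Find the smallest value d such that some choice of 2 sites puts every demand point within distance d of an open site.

6

Open {A, C}.
  Farthest demand point is R1 at distance 6 (to C); all others are ≤ 6.
With {A, B} the worst case is 7.
With {B, C} the worst case is 7.
No size-2 selection achieves below 6.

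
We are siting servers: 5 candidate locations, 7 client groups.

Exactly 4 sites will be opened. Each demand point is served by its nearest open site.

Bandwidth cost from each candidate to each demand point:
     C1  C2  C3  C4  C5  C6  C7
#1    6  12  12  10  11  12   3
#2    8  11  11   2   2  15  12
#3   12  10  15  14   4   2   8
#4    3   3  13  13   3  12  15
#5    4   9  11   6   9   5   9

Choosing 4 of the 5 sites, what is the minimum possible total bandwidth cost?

Open {#1, #2, #3, #4}.
  C1→#4 3, C2→#4 3, C3→#2 11, C4→#2 2, C5→#2 2, C6→#3 2, C7→#1 3  ⇒ total 26.
Compare {#1, #2, #4, #5}: total 29.
Compare {#1, #3, #4, #5}: total 31.
No size-4 selection does better; minimum is 26.

26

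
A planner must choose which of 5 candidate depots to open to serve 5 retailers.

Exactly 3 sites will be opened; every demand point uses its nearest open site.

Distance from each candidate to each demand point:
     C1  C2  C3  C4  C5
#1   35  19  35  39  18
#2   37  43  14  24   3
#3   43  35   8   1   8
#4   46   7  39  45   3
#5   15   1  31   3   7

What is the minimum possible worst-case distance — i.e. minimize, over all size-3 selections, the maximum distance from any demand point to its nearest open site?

Open {#1, #2, #5}.
  Farthest demand point is C1 at distance 15 (to #5); all others are ≤ 15.
With {#1, #3, #5} the worst case is 15.
With {#2, #3, #5} the worst case is 15.
No size-3 selection achieves below 15.

15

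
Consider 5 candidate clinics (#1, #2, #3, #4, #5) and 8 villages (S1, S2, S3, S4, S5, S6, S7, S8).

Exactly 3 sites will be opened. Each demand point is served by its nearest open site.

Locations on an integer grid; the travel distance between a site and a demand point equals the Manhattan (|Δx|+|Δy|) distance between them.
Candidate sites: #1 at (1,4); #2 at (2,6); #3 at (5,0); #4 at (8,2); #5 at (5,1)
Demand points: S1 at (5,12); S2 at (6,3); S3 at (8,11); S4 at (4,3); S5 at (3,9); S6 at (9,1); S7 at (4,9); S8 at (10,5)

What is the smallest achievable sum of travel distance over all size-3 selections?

Open {#2, #4, #5}.
  S1→#2 9, S2→#4 3, S3→#4 9, S4→#5 3, S5→#2 4, S6→#4 2, S7→#2 5, S8→#4 5  ⇒ total 40.
Compare {#1, #2, #4}: total 41.
Compare {#2, #3, #4}: total 41.
No size-3 selection does better; minimum is 40.

40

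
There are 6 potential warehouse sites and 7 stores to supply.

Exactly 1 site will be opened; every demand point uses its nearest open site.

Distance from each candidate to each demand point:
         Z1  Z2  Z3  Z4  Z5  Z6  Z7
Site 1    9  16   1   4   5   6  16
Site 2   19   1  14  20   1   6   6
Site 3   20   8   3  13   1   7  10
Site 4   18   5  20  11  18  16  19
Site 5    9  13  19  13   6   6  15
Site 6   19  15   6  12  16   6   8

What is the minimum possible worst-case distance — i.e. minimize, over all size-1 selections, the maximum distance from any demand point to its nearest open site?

Open {Site 1}.
  Farthest demand point is Z2 at distance 16 (to Site 1); all others are ≤ 16.
With {Site 5} the worst case is 19.
With {Site 6} the worst case is 19.
No size-1 selection achieves below 16.

16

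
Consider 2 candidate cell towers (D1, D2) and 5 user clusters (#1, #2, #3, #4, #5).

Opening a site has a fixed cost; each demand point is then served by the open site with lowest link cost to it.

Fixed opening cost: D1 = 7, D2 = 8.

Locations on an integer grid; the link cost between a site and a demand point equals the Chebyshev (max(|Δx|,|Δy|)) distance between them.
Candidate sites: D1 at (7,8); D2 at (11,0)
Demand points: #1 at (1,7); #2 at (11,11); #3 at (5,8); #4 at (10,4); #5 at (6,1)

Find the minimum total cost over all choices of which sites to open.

Open {D1}: assign each demand point to its cheapest open site.
  #1→D1 6, #2→D1 4, #3→D1 2, #4→D1 4, #5→D1 7
  link cost 23, fixed 7 → total 30.
Compare {D1, D2}: link cost 21 + fixed 15 = 36.
Compare {D2}: link cost 38 + fixed 8 = 46.

30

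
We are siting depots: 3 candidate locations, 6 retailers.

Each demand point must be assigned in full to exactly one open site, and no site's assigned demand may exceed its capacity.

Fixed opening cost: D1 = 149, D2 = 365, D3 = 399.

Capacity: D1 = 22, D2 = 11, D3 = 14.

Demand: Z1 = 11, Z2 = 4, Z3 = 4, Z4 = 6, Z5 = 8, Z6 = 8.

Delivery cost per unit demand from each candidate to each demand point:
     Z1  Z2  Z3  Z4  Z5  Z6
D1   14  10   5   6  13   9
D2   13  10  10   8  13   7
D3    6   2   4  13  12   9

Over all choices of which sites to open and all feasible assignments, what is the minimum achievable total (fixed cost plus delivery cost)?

Open {D1, D2, D3}; cheapest assignment that respects the capacities:
  D1 (cap 22, load 22): Z2, Z3, Z4, Z5 — cost 4×10 + 4×5 + 6×6 + 8×13 = 200
  D2 (cap 11, load 8): Z6 — cost 8×7 = 56
  D3 (cap 14, load 11): Z1 — cost 11×6 = 66
  Shipping 322, fixed 913 → total 1235.
  Any other capacity-feasible assignment to {D1, D2, D3} ships for at least 322.
Total demand is 41 and no other set of sites has combined capacity ≥ 41, so {D1, D2, D3} is the only feasible choice of open sites. Minimum: 1235.

1235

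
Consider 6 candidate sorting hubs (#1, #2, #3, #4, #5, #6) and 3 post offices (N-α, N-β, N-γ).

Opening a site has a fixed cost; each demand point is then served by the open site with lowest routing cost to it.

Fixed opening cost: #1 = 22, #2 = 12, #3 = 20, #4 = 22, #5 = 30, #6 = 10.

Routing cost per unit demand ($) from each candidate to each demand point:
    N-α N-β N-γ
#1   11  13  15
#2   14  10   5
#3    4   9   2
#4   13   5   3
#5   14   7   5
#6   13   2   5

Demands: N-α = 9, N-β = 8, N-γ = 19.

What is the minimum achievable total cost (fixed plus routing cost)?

120

Open {#3, #6}: assign each demand point to its cheapest open site.
  N-α→#3 9×4=36, N-β→#6 8×2=16, N-γ→#3 19×2=38
  routing cost 90, fixed 30 → total 120.
Compare {#2, #3, #6}: routing cost 90 + fixed 42 = 132.
Compare {#1, #3, #6}: routing cost 90 + fixed 52 = 142.
Compare {#3, #4, #6}: routing cost 90 + fixed 52 = 142.
All other subsets cost ≥ 132. Minimum total cost: 120.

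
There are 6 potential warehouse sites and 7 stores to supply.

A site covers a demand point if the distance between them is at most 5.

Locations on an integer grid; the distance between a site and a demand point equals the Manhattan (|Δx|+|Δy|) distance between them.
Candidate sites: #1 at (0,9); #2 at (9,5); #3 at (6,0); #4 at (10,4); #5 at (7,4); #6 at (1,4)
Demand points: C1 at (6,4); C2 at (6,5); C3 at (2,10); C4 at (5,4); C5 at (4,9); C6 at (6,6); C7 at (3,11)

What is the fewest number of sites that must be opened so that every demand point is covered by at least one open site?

Coverage sets (demand points within 5 of each site):
  #1: {C3, C5, C7}
  #2: {C1, C2, C4, C6}
  #3: {C1, C2, C4}
  #4: {C1, C2, C4}
  #5: {C1, C2, C4, C6}
  #6: {C1, C4}
No single site covers all 7 demand points.
But {#1, #2} covers everything, so the minimum is 2.

2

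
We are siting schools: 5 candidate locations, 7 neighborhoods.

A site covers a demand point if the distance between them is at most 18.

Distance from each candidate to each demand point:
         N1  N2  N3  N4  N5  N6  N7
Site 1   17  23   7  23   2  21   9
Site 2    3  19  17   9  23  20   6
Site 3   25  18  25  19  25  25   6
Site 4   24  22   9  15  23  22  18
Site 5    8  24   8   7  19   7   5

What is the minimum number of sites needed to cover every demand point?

3

Coverage sets (demand points within 18 of each site):
  Site 1: {N1, N3, N5, N7}
  Site 2: {N1, N3, N4, N7}
  Site 3: {N2, N7}
  Site 4: {N3, N4, N7}
  Site 5: {N1, N3, N4, N6, N7}
No 2 sites suffice: every size-2 union leaves at least one demand point uncovered.
But {Site 1, Site 3, Site 5} covers everything, so the minimum is 3.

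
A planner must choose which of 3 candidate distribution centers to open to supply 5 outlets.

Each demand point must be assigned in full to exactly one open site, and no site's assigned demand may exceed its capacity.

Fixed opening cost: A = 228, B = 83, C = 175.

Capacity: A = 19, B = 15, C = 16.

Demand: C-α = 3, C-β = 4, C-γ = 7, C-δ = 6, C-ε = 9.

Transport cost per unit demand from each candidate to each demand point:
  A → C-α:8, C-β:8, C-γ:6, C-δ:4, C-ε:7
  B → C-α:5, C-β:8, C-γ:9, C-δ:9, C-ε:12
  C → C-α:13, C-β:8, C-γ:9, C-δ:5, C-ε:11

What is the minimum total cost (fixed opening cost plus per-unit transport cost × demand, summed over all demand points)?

Open {B, C}; cheapest assignment that respects the capacities:
  B (cap 15, load 14): C-α, C-β, C-γ — cost 3×5 + 4×8 + 7×9 = 110
  C (cap 16, load 15): C-δ, C-ε — cost 6×5 + 9×11 = 129
  Shipping 239, fixed 258 → total 497.
  Any other capacity-feasible assignment to {B, C} ships for at least 239.
Compare {A, B}: its best feasible assignment gives total 508.
Compare {A, C}: its best feasible assignment gives total 594.
Every other set of open sites that can feasibly serve all demand totals ≥ 508 even under its best assignment. Minimum: 497.

497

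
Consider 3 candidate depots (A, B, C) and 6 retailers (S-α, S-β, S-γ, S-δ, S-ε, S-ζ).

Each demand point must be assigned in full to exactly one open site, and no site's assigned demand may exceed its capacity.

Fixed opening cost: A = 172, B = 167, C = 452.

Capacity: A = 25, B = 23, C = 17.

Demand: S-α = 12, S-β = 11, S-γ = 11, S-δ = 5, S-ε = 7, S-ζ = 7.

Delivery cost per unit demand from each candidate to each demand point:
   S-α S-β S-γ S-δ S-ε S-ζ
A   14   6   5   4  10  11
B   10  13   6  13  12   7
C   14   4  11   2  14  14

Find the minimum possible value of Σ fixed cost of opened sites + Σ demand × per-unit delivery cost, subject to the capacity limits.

1139

Open {A, B, C}; cheapest assignment that respects the capacities:
  A (cap 25, load 18): S-γ, S-ε — cost 11×5 + 7×10 = 125
  B (cap 23, load 19): S-α, S-ζ — cost 12×10 + 7×7 = 169
  C (cap 17, load 16): S-β, S-δ — cost 11×4 + 5×2 = 54
  Shipping 348, fixed 791 → total 1139.
  Any other capacity-feasible assignment to {A, B, C} ships for at least 348.
Total demand is 53 and no other set of sites has combined capacity ≥ 53, so {A, B, C} is the only feasible choice of open sites. Minimum: 1139.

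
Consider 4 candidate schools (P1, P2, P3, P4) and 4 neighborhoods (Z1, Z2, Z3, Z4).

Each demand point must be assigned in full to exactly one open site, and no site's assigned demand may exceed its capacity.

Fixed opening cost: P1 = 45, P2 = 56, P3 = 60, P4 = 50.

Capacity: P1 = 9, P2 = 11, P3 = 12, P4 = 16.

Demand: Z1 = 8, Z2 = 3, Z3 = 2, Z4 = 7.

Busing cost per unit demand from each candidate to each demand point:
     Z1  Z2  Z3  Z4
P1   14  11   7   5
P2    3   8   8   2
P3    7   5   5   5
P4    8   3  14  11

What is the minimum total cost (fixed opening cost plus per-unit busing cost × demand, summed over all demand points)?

Open {P1, P2}; cheapest assignment that respects the capacities:
  P1 (cap 9, load 9): Z3, Z4 — cost 2×7 + 7×5 = 49
  P2 (cap 11, load 11): Z1, Z2 — cost 8×3 + 3×8 = 48
  Shipping 97, fixed 101 → total 198.
  Any other capacity-feasible assignment to {P1, P2} ships for at least 97.
Compare {P2, P3}: its best feasible assignment gives total 200.
Compare {P2, P4}: its best feasible assignment gives total 209.
Every other set of open sites that can feasibly serve all demand totals ≥ 200 even under its best assignment. Minimum: 198.

198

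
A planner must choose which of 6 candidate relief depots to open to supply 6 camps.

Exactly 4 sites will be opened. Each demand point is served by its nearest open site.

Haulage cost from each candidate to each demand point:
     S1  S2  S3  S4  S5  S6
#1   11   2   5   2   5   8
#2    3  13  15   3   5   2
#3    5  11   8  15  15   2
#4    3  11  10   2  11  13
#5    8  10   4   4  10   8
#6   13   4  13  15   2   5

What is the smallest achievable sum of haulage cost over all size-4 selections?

15

Open {#1, #2, #5, #6}.
  S1→#2 3, S2→#1 2, S3→#5 4, S4→#1 2, S5→#6 2, S6→#2 2  ⇒ total 15.
Compare {#1, #2, #3, #6}: total 16.
Compare {#1, #2, #4, #6}: total 16.
No size-4 selection does better; minimum is 15.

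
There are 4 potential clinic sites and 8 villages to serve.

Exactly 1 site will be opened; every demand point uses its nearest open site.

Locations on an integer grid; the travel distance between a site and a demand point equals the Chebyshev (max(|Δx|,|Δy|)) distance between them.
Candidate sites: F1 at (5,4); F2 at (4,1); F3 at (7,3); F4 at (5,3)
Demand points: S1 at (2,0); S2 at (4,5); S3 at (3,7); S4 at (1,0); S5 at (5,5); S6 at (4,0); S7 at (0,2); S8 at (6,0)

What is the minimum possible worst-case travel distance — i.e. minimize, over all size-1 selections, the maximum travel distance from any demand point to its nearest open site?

5

Open {F1}.
  Farthest demand point is S7 at travel distance 5 (to F1); all others are ≤ 5.
With {F4} the worst case is 5.
With {F2} the worst case is 6.
No size-1 selection achieves below 5.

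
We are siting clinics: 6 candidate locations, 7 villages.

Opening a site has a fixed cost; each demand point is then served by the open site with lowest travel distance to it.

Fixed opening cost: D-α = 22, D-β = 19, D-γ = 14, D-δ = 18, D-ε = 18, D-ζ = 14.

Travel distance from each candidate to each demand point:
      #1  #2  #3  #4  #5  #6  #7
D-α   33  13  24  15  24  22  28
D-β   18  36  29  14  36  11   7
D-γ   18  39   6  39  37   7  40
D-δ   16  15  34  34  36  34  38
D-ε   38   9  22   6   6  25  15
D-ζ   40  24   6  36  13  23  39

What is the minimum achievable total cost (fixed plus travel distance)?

Open {D-γ, D-ε}: assign each demand point to its cheapest open site.
  #1→D-γ 18, #2→D-ε 9, #3→D-γ 6, #4→D-ε 6, #5→D-ε 6, #6→D-γ 7, #7→D-ε 15
  travel distance 67, fixed 32 → total 99.
Compare {D-β, D-γ, D-ε}: travel distance 59 + fixed 51 = 110.
Compare {D-γ, D-ε, D-ζ}: travel distance 67 + fixed 46 = 113.
Compare {D-β, D-ε, D-ζ}: travel distance 63 + fixed 51 = 114.
All other subsets cost ≥ 110. Minimum total cost: 99.

99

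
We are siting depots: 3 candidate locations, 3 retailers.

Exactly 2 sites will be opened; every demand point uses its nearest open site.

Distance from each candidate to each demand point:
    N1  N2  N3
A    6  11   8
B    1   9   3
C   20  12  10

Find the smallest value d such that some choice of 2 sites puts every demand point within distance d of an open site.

9

Open {A, B}.
  Farthest demand point is N2 at distance 9 (to B); all others are ≤ 9.
With {B, C} the worst case is 9.
With {A, C} the worst case is 11.
No size-2 selection achieves below 9.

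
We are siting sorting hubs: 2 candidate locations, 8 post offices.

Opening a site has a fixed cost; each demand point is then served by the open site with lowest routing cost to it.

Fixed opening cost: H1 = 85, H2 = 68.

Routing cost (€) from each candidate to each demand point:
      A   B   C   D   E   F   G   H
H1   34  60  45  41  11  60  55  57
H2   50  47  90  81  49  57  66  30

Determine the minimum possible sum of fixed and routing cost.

448

Open {H1}: assign each demand point to its cheapest open site.
  A→H1 34, B→H1 60, C→H1 45, D→H1 41, E→H1 11, F→H1 60, G→H1 55, H→H1 57
  routing cost 363, fixed 85 → total 448.
Compare {H1, H2}: routing cost 320 + fixed 153 = 473.
Compare {H2}: routing cost 470 + fixed 68 = 538.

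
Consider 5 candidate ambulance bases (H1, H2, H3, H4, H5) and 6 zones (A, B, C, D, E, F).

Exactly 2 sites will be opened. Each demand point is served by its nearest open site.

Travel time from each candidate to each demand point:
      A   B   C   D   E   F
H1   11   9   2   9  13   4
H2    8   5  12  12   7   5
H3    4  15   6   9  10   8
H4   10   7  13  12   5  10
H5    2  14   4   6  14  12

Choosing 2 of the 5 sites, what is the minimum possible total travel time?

Open {H2, H5}.
  A→H5 2, B→H2 5, C→H5 4, D→H5 6, E→H2 7, F→H2 5  ⇒ total 29.
Compare {H4, H5}: total 34.
Compare {H1, H2}: total 35.
No size-2 selection does better; minimum is 29.

29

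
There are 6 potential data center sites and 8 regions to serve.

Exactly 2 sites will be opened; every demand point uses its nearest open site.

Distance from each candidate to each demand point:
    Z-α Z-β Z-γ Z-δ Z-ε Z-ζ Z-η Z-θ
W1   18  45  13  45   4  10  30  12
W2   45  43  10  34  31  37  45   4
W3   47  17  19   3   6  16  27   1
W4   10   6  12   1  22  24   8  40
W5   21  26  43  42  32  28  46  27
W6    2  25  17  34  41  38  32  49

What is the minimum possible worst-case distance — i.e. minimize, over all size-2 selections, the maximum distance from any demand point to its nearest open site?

Open {W1, W4}.
  Farthest demand point is Z-γ at distance 12 (to W4); all others are ≤ 12.
With {W3, W4} the worst case is 16.
With {W2, W4} the worst case is 24.
No size-2 selection achieves below 12.

12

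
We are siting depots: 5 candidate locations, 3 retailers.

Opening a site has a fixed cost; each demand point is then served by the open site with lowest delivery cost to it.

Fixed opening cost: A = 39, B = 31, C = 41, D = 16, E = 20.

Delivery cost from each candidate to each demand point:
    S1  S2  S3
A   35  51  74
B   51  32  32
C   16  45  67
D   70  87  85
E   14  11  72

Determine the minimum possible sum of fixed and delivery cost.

Open {B, E}: assign each demand point to its cheapest open site.
  S1→E 14, S2→E 11, S3→B 32
  delivery cost 57, fixed 51 → total 108.
Compare {E}: delivery cost 97 + fixed 20 = 117.
Compare {B, D, E}: delivery cost 57 + fixed 67 = 124.
Compare {D, E}: delivery cost 97 + fixed 36 = 133.
All other subsets cost ≥ 117. Minimum total cost: 108.

108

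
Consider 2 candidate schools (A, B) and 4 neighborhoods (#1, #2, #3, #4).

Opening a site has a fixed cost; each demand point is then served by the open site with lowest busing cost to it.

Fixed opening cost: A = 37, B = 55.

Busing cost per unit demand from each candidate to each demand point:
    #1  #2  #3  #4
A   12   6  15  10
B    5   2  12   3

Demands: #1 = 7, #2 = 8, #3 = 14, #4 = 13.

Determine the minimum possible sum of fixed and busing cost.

Open {B}: assign each demand point to its cheapest open site.
  #1→B 7×5=35, #2→B 8×2=16, #3→B 14×12=168, #4→B 13×3=39
  busing cost 258, fixed 55 → total 313.
Compare {A, B}: busing cost 258 + fixed 92 = 350.
Compare {A}: busing cost 472 + fixed 37 = 509.

313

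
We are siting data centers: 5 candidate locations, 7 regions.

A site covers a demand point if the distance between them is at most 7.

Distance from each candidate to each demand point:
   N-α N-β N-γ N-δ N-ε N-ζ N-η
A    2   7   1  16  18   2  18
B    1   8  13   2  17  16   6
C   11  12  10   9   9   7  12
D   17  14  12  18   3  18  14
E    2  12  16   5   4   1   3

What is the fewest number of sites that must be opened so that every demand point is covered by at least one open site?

2

Coverage sets (demand points within 7 of each site):
  A: {N-α, N-β, N-γ, N-ζ}
  B: {N-α, N-δ, N-η}
  C: {N-ζ}
  D: {N-ε}
  E: {N-α, N-δ, N-ε, N-ζ, N-η}
No single site covers all 7 demand points.
But {A, E} covers everything, so the minimum is 2.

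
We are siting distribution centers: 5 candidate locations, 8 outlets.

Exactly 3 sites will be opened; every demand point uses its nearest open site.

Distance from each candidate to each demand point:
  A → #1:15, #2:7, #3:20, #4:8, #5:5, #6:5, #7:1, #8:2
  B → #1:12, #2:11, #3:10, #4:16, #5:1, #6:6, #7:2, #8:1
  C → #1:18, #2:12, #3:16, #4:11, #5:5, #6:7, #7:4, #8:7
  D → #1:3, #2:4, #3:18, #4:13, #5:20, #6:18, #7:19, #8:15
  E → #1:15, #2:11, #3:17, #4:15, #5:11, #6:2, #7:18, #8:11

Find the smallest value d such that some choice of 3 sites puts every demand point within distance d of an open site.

Open {A, B, D}.
  Farthest demand point is #3 at distance 10 (to B); all others are ≤ 10.
With {B, C, D} the worst case is 11.
With {A, B, C} the worst case is 12.
No size-3 selection achieves below 10.

10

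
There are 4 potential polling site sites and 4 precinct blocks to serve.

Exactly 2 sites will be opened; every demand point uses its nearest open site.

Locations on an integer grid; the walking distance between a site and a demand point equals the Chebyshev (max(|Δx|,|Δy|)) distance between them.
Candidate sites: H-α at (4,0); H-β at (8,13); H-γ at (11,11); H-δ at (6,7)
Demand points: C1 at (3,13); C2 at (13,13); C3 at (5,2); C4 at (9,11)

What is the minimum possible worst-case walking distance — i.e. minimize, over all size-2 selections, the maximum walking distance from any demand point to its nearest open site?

5

Open {H-α, H-β}.
  Farthest demand point is C1 at walking distance 5 (to H-β); all others are ≤ 5.
With {H-β, H-δ} the worst case is 5.
With {H-γ, H-δ} the worst case is 6.
No size-2 selection achieves below 5.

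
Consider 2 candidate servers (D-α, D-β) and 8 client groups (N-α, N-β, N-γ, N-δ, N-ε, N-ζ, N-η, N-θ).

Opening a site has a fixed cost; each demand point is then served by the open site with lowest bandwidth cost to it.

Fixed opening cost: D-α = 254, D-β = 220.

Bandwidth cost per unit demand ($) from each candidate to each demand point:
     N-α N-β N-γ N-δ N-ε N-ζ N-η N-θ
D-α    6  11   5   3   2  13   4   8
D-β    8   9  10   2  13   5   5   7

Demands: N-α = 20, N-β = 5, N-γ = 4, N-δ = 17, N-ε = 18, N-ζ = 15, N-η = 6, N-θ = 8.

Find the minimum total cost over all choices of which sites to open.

Open {D-α}: assign each demand point to its cheapest open site.
  N-α→D-α 20×6=120, N-β→D-α 5×11=55, N-γ→D-α 4×5=20, N-δ→D-α 17×3=51, N-ε→D-α 18×2=36, N-ζ→D-α 15×13=195, N-η→D-α 6×4=24, N-θ→D-α 8×8=64
  bandwidth cost 565, fixed 254 → total 819.
Compare {D-α, D-β}: bandwidth cost 410 + fixed 474 = 884.
Compare {D-β}: bandwidth cost 674 + fixed 220 = 894.

819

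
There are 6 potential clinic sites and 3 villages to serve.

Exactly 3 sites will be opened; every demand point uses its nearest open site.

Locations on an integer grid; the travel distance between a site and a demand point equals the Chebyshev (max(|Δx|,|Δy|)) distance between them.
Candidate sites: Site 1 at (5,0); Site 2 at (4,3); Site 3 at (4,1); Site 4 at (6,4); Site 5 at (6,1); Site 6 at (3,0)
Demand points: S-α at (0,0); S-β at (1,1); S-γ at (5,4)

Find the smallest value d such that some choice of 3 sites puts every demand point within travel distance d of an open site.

3

Open {Site 1, Site 2, Site 6}.
  Farthest demand point is S-α at travel distance 3 (to Site 6); all others are ≤ 3.
With {Site 1, Site 3, Site 6} the worst case is 3.
With {Site 1, Site 4, Site 6} the worst case is 3.
No size-3 selection achieves below 3.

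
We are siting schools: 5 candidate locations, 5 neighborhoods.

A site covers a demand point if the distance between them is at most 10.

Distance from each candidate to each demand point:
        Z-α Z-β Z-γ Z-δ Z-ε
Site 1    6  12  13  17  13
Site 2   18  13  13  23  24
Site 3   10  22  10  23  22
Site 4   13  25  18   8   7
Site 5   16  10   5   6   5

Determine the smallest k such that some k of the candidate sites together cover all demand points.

2

Coverage sets (demand points within 10 of each site):
  Site 1: {Z-α}
  Site 2: {}
  Site 3: {Z-α, Z-γ}
  Site 4: {Z-δ, Z-ε}
  Site 5: {Z-β, Z-γ, Z-δ, Z-ε}
No single site covers all 5 demand points.
But {Site 1, Site 5} covers everything, so the minimum is 2.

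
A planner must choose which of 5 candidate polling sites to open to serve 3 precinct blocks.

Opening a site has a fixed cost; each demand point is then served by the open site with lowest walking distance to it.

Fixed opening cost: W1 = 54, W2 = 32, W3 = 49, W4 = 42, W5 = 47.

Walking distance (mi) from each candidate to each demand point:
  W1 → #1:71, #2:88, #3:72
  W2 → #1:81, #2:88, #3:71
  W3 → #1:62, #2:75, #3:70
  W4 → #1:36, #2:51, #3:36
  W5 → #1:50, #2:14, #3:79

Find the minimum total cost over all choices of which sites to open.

Open {W4}: assign each demand point to its cheapest open site.
  #1→W4 36, #2→W4 51, #3→W4 36
  walking distance 123, fixed 42 → total 165.
Compare {W4, W5}: walking distance 86 + fixed 89 = 175.
Compare {W5}: walking distance 143 + fixed 47 = 190.
Compare {W2, W4}: walking distance 123 + fixed 74 = 197.
All other subsets cost ≥ 175. Minimum total cost: 165.

165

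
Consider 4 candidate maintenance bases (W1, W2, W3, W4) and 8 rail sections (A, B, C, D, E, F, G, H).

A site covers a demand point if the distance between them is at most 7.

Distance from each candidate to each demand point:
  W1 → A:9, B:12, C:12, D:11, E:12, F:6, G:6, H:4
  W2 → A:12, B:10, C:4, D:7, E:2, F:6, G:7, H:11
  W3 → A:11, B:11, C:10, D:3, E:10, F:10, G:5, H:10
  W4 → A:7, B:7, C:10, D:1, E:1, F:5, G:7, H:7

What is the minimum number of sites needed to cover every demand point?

Coverage sets (demand points within 7 of each site):
  W1: {F, G, H}
  W2: {C, D, E, F, G}
  W3: {D, G}
  W4: {A, B, D, E, F, G, H}
No single site covers all 8 demand points.
But {W2, W4} covers everything, so the minimum is 2.

2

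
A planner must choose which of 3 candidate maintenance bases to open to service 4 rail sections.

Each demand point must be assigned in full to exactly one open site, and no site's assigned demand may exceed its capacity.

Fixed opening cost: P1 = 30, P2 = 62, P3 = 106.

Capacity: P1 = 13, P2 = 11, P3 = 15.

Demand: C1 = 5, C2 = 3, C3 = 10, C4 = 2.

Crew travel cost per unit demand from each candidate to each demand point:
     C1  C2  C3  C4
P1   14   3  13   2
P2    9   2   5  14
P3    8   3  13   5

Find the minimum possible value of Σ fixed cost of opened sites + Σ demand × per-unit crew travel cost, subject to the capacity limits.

225

Open {P1, P2}; cheapest assignment that respects the capacities:
  P1 (cap 13, load 10): C1, C2, C4 — cost 5×14 + 3×3 + 2×2 = 83
  P2 (cap 11, load 10): C3 — cost 10×5 = 50
  Shipping 133, fixed 92 → total 225.
  Any other capacity-feasible assignment to {P1, P2} ships for at least 133.
Compare {P2, P3}: its best feasible assignment gives total 277.
Compare {P1, P2, P3}: its best feasible assignment gives total 301.
Every other set of open sites that can feasibly serve all demand totals ≥ 277 even under its best assignment. Minimum: 225.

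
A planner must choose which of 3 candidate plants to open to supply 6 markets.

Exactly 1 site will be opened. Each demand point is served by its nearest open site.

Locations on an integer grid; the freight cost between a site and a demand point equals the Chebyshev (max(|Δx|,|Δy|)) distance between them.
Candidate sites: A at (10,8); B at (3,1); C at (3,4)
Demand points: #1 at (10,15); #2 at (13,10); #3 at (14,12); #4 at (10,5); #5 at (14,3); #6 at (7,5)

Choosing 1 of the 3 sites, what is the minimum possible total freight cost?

Open {A}.
  #1→A 7, #2→A 3, #3→A 4, #4→A 3, #5→A 5, #6→A 3  ⇒ total 25.
Compare {C}: total 54.
Compare {B}: total 57.

25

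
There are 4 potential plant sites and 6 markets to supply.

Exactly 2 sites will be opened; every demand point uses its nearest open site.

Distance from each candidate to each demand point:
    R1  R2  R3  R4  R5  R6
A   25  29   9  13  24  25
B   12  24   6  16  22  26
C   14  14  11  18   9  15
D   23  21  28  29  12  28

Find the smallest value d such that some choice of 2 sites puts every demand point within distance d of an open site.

Open {A, C}.
  Farthest demand point is R6 at distance 15 (to C); all others are ≤ 15.
With {B, C} the worst case is 16.
With {C, D} the worst case is 18.
No size-2 selection achieves below 15.

15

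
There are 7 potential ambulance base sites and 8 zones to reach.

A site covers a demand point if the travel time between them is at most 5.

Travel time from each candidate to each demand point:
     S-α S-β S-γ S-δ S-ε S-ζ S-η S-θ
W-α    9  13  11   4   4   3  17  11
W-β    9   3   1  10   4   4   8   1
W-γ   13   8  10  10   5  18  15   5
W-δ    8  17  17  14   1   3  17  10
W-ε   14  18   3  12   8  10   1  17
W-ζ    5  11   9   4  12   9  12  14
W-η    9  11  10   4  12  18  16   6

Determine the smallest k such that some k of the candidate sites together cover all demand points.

3

Coverage sets (demand points within 5 of each site):
  W-α: {S-δ, S-ε, S-ζ}
  W-β: {S-β, S-γ, S-ε, S-ζ, S-θ}
  W-γ: {S-ε, S-θ}
  W-δ: {S-ε, S-ζ}
  W-ε: {S-γ, S-η}
  W-ζ: {S-α, S-δ}
  W-η: {S-δ}
No 2 sites suffice: every size-2 union leaves at least one demand point uncovered.
But {W-β, W-ε, W-ζ} covers everything, so the minimum is 3.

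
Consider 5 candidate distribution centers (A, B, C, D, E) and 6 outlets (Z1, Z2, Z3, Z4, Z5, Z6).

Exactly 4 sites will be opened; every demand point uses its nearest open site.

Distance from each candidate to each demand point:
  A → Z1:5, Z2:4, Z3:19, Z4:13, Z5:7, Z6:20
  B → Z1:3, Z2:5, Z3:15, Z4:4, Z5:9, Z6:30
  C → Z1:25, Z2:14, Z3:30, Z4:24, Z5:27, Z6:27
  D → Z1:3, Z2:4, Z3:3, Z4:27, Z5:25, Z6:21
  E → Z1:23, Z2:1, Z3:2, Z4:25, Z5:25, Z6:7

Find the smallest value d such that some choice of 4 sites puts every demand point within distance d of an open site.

Open {A, B, C, E}.
  Farthest demand point is Z5 at distance 7 (to A); all others are ≤ 7.
With {A, B, D, E} the worst case is 7.
With {B, C, D, E} the worst case is 9.
No size-4 selection achieves below 7.

7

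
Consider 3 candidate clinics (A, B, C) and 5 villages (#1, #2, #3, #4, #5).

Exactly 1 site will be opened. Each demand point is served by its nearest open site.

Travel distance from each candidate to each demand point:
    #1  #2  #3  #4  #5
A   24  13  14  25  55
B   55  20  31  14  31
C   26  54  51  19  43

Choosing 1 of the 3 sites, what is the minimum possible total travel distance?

131

Open {A}.
  #1→A 24, #2→A 13, #3→A 14, #4→A 25, #5→A 55  ⇒ total 131.
Compare {B}: total 151.
Compare {C}: total 193.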